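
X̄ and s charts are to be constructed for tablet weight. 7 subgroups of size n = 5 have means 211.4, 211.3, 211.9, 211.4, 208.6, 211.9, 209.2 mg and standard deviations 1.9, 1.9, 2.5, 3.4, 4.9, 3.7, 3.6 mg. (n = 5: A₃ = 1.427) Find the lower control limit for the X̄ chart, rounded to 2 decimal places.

X̄̄ = (211.4 + 211.3 + 211.9 + 211.4 + 208.6 + 211.9 + 209.2) / 7 = 210.8143
s̄ = (1.9 + 1.9 + 2.5 + 3.4 + 4.9 + 3.7 + 3.6) / 7 = 3.1286
LCL = X̄̄ − A₃·s̄ = 210.8143 − 1.427 × 3.1286 = 206.3498

206.35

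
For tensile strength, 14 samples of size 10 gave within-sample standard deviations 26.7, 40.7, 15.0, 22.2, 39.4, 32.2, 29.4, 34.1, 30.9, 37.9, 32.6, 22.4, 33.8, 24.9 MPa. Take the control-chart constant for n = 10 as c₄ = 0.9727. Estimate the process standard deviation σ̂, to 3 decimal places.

s̄ = (26.7 + 40.7 + 15.0 + 22.2 + 39.4 + 32.2 + 29.4 + 34.1 + 30.9 + 37.9 + 32.6 + 22.4 + 33.8 + 24.9) / 14 = 30.1571
σ̂ = s̄ / c₄ = 30.1571 / 0.9727 = 31.0035

31.004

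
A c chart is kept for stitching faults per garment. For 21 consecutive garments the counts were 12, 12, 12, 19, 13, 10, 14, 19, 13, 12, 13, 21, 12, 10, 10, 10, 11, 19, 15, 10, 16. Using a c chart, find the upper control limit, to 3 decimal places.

24.489

c̄ = (12 + 12 + 12 + 19 + 13 + 10 + 14 + 19 + 13 + 12 + 13 + 21 + 12 + 10 + 10 + 10 + 11 + 19 + 15 + 10 + 16) / 21 = 283 / 21 = 13.4762
UCL = c̄ + 3√c̄ = 13.4762 + 3 × √13.4762 = 13.4762 + 3 × 3.6710 = 24.4892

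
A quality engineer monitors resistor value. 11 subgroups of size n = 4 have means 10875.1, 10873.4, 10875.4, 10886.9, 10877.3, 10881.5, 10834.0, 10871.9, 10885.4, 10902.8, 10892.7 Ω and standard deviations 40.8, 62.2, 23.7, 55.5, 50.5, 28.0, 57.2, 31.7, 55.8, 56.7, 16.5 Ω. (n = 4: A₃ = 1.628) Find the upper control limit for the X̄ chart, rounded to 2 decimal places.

10948.69

X̄̄ = (10875.1 + 10873.4 + 10875.4 + 10886.9 + 10877.3 + 10881.5 + 10834.0 + 10871.9 + 10885.4 + 10902.8 + 10892.7) / 11 = 10877.8545
s̄ = (40.8 + 62.2 + 23.7 + 55.5 + 50.5 + 28.0 + 57.2 + 31.7 + 55.8 + 56.7 + 16.5) / 11 = 43.5091
UCL = X̄̄ + A₃·s̄ = 10877.8545 + 1.628 × 43.5091 = 10948.6873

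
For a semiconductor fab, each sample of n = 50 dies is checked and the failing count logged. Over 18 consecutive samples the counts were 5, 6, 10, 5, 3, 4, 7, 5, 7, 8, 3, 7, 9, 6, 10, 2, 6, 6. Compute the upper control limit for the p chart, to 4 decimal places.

p̄ = Σdᵢ / (k·n) = 109 / (18 × 50) = 0.12111
UCL = p̄ + 3·√(p̄(1−p̄)/n) = 0.12111 + 3 × √(0.12111×0.87889/50) = 0.12111 + 3 × 0.04614 = 0.25953

0.2595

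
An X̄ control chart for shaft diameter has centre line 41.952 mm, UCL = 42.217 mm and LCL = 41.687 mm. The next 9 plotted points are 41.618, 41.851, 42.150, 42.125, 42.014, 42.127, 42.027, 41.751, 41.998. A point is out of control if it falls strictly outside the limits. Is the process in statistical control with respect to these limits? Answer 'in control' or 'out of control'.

out of control

Compare each point to [41.687, 42.217]: sample 1 = 41.618 < LCL.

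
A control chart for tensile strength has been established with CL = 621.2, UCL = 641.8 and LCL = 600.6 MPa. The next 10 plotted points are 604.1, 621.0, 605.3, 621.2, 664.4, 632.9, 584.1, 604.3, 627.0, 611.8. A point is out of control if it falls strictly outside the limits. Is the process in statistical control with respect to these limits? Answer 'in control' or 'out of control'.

Compare each point to [600.6, 641.8]: sample 5 = 664.4 > UCL; sample 7 = 584.1 < LCL.

out of control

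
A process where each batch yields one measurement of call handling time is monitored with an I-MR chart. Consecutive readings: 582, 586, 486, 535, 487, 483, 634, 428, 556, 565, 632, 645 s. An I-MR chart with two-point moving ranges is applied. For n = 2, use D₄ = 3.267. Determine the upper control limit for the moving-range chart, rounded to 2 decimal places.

Moving ranges: 4, 100, 49, 48, 4, 151, 206, 128, 9, 67, 13; M̄R̄ = 779.0000 / 11 = 70.8182
UCL_MR = D₄·M̄R̄ = 3.267 × 70.8182 = 231.3630

231.36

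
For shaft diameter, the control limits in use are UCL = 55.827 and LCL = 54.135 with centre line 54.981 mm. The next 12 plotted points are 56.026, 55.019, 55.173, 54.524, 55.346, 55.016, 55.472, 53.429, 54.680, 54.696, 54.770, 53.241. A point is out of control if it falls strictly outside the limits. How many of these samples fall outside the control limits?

3

Compare each point to [54.135, 55.827]: sample 1 = 56.026 > UCL; sample 8 = 53.429 < LCL; sample 12 = 53.241 < LCL.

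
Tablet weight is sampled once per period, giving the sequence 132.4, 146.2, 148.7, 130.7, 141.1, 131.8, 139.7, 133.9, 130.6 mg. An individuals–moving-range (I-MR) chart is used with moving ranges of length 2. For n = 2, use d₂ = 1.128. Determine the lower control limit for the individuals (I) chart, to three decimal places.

113.630

X̄ = (132.4 + 146.2 + 148.7 + 130.7 + 141.1 + 131.8 + 139.7 + 133.9 + 130.6) / 9 = 137.2333
Moving ranges: 13.8, 2.5, 18.0, 10.4, 9.3, 7.9, 5.8, 3.3; M̄R̄ = 71.0000 / 8 = 8.8750
LCL = X̄ − 3·M̄R̄/d₂ = 137.2333 − 3 × 8.8750 / 1.128 = 113.6296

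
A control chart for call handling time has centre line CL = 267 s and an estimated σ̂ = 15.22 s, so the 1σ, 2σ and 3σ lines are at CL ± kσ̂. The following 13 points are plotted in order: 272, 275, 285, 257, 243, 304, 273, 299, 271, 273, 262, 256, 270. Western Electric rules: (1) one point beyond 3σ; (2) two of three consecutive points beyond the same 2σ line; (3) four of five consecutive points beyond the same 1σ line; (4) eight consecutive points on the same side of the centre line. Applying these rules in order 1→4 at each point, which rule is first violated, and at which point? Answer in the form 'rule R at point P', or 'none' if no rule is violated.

rule 2 at point 8

Zone of each point (C = within 1σ̂, B = 1σ̂–2σ̂, A = 2σ̂–3σ̂, * = beyond 3σ̂; sign = side of CL): 1:+C, 2:+C, 3:+B, 4:-C, 5:-B, 6:+A, 7:+C, 8:+A, 9:+C, 10:+C, 11:-C, 12:-C, 13:+C
Rule 2 (two of three consecutive points beyond the same 2σ limit) is satisfied at point 8.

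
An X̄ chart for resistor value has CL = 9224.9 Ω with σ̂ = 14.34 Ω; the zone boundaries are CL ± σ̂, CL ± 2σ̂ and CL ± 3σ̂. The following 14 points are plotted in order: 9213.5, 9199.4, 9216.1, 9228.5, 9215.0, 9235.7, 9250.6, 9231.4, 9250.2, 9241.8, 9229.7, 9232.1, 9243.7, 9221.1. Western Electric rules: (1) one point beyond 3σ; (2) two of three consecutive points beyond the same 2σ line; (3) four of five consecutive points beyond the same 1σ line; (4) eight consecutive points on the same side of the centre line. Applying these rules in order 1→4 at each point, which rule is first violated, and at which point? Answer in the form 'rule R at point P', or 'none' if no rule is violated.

Zone of each point (C = within 1σ̂, B = 1σ̂–2σ̂, A = 2σ̂–3σ̂, * = beyond 3σ̂; sign = side of CL): 1:-C, 2:-B, 3:-C, 4:+C, 5:-C, 6:+C, 7:+B, 8:+C, 9:+B, 10:+B, 11:+C, 12:+C, 13:+B, 14:-C
Rule 4 (eight consecutive points on the same side of the centre line) is satisfied at point 13.

rule 4 at point 13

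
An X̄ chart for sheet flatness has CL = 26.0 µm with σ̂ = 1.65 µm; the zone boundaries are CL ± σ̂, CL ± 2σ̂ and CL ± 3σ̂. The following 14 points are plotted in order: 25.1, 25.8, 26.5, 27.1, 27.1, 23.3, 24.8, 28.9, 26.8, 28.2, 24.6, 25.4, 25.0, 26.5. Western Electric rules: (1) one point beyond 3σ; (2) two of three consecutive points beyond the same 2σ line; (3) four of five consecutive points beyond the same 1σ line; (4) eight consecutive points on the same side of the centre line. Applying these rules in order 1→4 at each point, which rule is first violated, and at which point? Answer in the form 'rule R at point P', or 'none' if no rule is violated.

Zone of each point (C = within 1σ̂, B = 1σ̂–2σ̂, A = 2σ̂–3σ̂, * = beyond 3σ̂; sign = side of CL): 1:-C, 2:-C, 3:+C, 4:+C, 5:+C, 6:-B, 7:-C, 8:+B, 9:+C, 10:+B, 11:-C, 12:-C, 13:-C, 14:+C
No rule fires across all 14 points.

none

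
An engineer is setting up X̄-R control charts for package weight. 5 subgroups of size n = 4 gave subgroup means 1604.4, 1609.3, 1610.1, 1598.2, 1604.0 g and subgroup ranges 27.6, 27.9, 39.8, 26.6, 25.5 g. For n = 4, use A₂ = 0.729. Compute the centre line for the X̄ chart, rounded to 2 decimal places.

X̄̄ = (1604.4 + 1609.3 + 1610.1 + 1598.2 + 1604.0) / 5 = 8026.0000 / 5 = 1605.2000
CL = X̄̄ = 1605.2000

1605.20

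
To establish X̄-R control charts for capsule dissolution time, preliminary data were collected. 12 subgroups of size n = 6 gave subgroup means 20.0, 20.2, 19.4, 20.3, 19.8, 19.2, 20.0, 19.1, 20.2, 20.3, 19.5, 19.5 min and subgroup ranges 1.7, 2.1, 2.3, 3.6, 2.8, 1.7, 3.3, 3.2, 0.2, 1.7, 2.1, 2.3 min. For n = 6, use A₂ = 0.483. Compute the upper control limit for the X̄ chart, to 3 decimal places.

20.878

X̄̄ = (20.0 + 20.2 + 19.4 + 20.3 + 19.8 + 19.2 + 20.0 + 19.1 + 20.2 + 20.3 + 19.5 + 19.5) / 12 = 237.5000 / 12 = 19.7917
R̄ = (1.7 + 2.1 + 2.3 + 3.6 + 2.8 + 1.7 + 3.3 + 3.2 + 0.2 + 1.7 + 2.1 + 2.3) / 12 = 27.0000 / 12 = 2.2500
UCL = X̄̄ + A₂·R̄ = 19.7917 + 0.483 × 2.2500 = 20.8784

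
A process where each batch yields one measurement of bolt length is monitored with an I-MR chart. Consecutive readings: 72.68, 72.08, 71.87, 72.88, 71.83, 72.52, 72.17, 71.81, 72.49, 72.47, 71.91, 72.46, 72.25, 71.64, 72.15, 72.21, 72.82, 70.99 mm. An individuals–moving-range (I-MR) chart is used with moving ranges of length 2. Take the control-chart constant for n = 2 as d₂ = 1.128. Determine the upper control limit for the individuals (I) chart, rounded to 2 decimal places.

73.73

X̄ = (72.68 + 72.08 + 71.87 + 72.88 + 71.83 + 72.52 + 72.17 + 71.81 + 72.49 + 72.47 + 71.91 + 72.46 + 72.25 + 71.64 + 72.15 + 72.21 + 72.82 + 70.99) / 18 = 72.1794
Moving ranges: 0.60, 0.21, 1.01, 1.05, 0.69, 0.35, 0.36, 0.68, 0.02, 0.56, 0.55, 0.21, 0.61, 0.51, 0.06, 0.61, 1.83; M̄R̄ = 9.9100 / 17 = 0.5829
UCL = X̄ + 3·M̄R̄/d₂ = 72.1794 + 3 × 0.5829 / 1.128 = 73.7298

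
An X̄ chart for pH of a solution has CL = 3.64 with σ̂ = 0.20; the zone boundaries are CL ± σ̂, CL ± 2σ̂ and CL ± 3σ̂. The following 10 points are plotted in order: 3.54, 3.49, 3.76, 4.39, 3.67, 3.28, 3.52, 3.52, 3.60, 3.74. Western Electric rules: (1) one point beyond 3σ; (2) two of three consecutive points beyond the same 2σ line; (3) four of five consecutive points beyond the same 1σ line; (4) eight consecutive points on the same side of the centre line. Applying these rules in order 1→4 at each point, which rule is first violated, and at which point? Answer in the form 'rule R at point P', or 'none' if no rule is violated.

Zone of each point (C = within 1σ̂, B = 1σ̂–2σ̂, A = 2σ̂–3σ̂, * = beyond 3σ̂; sign = side of CL): 1:-C, 2:-C, 3:+C, 4:+*, 5:+C, 6:-B, 7:-C, 8:-C, 9:-C, 10:+C
Rule 1 (one point beyond the 3σ limits) is satisfied at point 4.

rule 1 at point 4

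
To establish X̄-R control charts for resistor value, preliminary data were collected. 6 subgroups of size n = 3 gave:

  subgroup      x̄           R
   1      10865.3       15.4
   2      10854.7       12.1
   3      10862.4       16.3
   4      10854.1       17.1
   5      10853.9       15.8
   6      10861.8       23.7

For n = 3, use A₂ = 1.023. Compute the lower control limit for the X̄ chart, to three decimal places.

X̄̄ = (10865.3 + 10854.7 + 10862.4 + 10854.1 + 10853.9 + 10861.8) / 6 = 65152.2000 / 6 = 10858.7000
R̄ = (15.4 + 12.1 + 16.3 + 17.1 + 15.8 + 23.7) / 6 = 100.4000 / 6 = 16.7333
LCL = X̄̄ − A₂·R̄ = 10858.7000 − 1.023 × 16.7333 = 10841.5818

10841.582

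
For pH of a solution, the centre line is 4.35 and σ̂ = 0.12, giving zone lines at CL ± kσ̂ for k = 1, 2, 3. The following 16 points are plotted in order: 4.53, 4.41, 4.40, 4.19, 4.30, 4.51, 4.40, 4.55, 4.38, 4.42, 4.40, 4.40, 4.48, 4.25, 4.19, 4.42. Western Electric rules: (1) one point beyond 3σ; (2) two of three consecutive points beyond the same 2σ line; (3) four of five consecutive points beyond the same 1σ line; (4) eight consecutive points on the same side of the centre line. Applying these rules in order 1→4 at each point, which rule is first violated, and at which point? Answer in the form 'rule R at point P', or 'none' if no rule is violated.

Zone of each point (C = within 1σ̂, B = 1σ̂–2σ̂, A = 2σ̂–3σ̂, * = beyond 3σ̂; sign = side of CL): 1:+B, 2:+C, 3:+C, 4:-B, 5:-C, 6:+B, 7:+C, 8:+B, 9:+C, 10:+C, 11:+C, 12:+C, 13:+B, 14:-C, 15:-B, 16:+C
Rule 4 (eight consecutive points on the same side of the centre line) is satisfied at point 13.

rule 4 at point 13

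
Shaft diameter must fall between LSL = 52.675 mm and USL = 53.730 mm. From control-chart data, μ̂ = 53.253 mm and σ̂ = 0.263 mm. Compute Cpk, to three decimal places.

Cpu = (USL − μ̂) / (3σ̂) = (53.730 − 53.253) / (3 × 0.263) = 0.6046; Cpl = (μ̂ − LSL) / (3σ̂) = (53.253 − 52.675) / (3 × 0.263) = 0.7326; Cpk = min(Cpu, Cpl) = 0.6046

0.605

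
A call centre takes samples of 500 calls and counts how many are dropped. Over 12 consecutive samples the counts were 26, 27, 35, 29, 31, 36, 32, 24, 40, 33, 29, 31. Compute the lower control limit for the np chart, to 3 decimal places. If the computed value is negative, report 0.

14.886

p̄ = Σdᵢ / (k·n) = 373 / (12 × 500) = 0.06217
LCL = np̄ − 3·√(np̄(1−p̄)) = 31.0833 − 3 × 5.3992 = 14.8858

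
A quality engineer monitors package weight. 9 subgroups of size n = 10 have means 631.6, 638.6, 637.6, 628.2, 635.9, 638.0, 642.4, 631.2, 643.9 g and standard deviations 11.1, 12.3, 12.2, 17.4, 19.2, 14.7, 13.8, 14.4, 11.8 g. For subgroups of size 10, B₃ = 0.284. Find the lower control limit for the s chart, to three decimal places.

4.004

s̄ = (11.1 + 12.3 + 12.2 + 17.4 + 19.2 + 14.7 + 13.8 + 14.4 + 11.8) / 9 = 14.1000
LCL_s = B₃·s̄ = 0.284 × 14.1000 = 4.0044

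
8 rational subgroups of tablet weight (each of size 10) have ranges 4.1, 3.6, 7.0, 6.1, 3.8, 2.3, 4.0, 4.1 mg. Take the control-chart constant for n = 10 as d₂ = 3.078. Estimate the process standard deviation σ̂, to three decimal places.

1.421

R̄ = (4.1 + 3.6 + 7.0 + 6.1 + 3.8 + 2.3 + 4.0 + 4.1) / 8 = 4.3750
σ̂ = R̄ / d₂ = 4.3750 / 3.078 = 1.4214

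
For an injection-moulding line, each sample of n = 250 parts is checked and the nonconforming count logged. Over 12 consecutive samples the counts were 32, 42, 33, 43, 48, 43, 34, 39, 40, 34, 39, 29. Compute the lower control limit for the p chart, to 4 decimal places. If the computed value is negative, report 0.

0.0839

p̄ = Σdᵢ / (k·n) = 456 / (12 × 250) = 0.15200
LCL = p̄ − 3·√(p̄(1−p̄)/n) = 0.15200 − 3 × 0.02271 = 0.08388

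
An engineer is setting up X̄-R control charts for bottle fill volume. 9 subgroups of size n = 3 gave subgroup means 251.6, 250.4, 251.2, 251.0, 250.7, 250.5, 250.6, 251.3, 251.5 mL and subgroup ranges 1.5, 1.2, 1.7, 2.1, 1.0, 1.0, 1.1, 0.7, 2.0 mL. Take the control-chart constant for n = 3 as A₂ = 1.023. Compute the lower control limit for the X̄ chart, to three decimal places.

249.580

X̄̄ = (251.6 + 250.4 + 251.2 + 251.0 + 250.7 + 250.5 + 250.6 + 251.3 + 251.5) / 9 = 2258.8000 / 9 = 250.9778
R̄ = (1.5 + 1.2 + 1.7 + 2.1 + 1.0 + 1.0 + 1.1 + 0.7 + 2.0) / 9 = 12.3000 / 9 = 1.3667
LCL = X̄̄ − A₂·R̄ = 250.9778 − 1.023 × 1.3667 = 249.5797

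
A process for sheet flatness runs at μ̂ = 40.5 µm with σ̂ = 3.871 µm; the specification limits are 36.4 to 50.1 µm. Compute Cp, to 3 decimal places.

0.590

Cp = (USL − LSL) / (6σ̂) = (50.1 − 36.4) / (6 × 3.871) = 13.7000 / 23.2260 = 0.5899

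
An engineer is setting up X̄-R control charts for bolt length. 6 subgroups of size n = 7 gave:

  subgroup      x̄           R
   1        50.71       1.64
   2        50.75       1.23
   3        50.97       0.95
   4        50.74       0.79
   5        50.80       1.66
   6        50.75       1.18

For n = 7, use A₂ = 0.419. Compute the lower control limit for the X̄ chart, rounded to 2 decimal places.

50.27

X̄̄ = (50.71 + 50.75 + 50.97 + 50.74 + 50.80 + 50.75) / 6 = 304.7200 / 6 = 50.7867
R̄ = (1.64 + 1.23 + 0.95 + 0.79 + 1.66 + 1.18) / 6 = 7.4500 / 6 = 1.2417
LCL = X̄̄ − A₂·R̄ = 50.7867 − 0.419 × 1.2417 = 50.2664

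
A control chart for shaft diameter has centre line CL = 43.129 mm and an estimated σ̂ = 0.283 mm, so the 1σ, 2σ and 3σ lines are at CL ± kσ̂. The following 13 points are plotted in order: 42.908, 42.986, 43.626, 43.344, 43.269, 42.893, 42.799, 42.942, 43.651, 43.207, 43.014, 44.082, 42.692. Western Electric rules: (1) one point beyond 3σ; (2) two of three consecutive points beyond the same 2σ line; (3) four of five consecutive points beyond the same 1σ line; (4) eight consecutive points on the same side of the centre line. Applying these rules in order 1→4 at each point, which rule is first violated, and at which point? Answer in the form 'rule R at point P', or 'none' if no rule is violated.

Zone of each point (C = within 1σ̂, B = 1σ̂–2σ̂, A = 2σ̂–3σ̂, * = beyond 3σ̂; sign = side of CL): 1:-C, 2:-C, 3:+B, 4:+C, 5:+C, 6:-C, 7:-B, 8:-C, 9:+B, 10:+C, 11:-C, 12:+*, 13:-B
Rule 1 (one point beyond the 3σ limits) is satisfied at point 12.

rule 1 at point 12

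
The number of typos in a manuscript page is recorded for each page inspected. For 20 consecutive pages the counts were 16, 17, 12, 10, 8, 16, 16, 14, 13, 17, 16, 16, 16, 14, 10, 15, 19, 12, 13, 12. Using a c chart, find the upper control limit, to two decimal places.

c̄ = (16 + 17 + 12 + 10 + 8 + 16 + 16 + 14 + 13 + 17 + 16 + 16 + 16 + 14 + 10 + 15 + 19 + 12 + 13 + 12) / 20 = 282 / 20 = 14.1000
UCL = c̄ + 3√c̄ = 14.1000 + 3 × √14.1000 = 14.1000 + 3 × 3.7550 = 25.3650

25.36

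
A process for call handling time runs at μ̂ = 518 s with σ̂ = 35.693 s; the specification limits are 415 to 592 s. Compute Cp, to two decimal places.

0.83

Cp = (USL − LSL) / (6σ̂) = (592 − 415) / (6 × 35.693) = 177.0000 / 214.1580 = 0.8265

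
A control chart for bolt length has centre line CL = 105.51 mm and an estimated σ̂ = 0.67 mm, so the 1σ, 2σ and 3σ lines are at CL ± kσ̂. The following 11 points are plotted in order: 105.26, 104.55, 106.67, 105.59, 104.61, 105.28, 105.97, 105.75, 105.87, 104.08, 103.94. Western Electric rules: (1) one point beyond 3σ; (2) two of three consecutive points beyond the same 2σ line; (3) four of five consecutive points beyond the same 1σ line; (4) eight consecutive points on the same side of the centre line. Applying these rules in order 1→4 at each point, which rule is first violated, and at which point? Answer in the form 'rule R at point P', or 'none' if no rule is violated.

rule 2 at point 11

Zone of each point (C = within 1σ̂, B = 1σ̂–2σ̂, A = 2σ̂–3σ̂, * = beyond 3σ̂; sign = side of CL): 1:-C, 2:-B, 3:+B, 4:+C, 5:-B, 6:-C, 7:+C, 8:+C, 9:+C, 10:-A, 11:-A
Rule 2 (two of three consecutive points beyond the same 2σ limit) is satisfied at point 11.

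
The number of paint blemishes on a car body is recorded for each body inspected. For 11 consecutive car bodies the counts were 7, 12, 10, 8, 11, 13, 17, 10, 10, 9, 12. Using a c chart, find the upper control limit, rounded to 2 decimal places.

20.69

c̄ = (7 + 12 + 10 + 8 + 11 + 13 + 17 + 10 + 10 + 9 + 12) / 11 = 119 / 11 = 10.8182
UCL = c̄ + 3√c̄ = 10.8182 + 3 × √10.8182 = 10.8182 + 3 × 3.2891 = 20.6855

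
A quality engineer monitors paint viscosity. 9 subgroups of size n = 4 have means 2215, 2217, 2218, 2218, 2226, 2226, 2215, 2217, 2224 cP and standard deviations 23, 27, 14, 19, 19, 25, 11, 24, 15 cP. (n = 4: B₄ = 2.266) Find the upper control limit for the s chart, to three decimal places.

44.565

s̄ = (23 + 27 + 14 + 19 + 19 + 25 + 11 + 24 + 15) / 9 = 19.6667
UCL_s = B₄·s̄ = 2.266 × 19.6667 = 44.5647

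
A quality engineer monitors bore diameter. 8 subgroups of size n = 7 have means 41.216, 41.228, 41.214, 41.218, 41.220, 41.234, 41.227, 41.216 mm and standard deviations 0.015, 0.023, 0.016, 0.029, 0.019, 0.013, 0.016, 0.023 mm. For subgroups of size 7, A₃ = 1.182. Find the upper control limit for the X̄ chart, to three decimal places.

X̄̄ = (41.216 + 41.228 + 41.214 + 41.218 + 41.220 + 41.234 + 41.227 + 41.216) / 8 = 41.2216
s̄ = (0.015 + 0.023 + 0.016 + 0.029 + 0.019 + 0.013 + 0.016 + 0.023) / 8 = 0.0192
UCL = X̄̄ + A₃·s̄ = 41.2216 + 1.182 × 0.0192 = 41.2444

41.244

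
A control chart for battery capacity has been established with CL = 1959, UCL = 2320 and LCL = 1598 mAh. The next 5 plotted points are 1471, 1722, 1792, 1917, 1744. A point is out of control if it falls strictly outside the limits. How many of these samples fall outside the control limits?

Compare each point to [1598, 2320]: sample 1 = 1471 < LCL.

1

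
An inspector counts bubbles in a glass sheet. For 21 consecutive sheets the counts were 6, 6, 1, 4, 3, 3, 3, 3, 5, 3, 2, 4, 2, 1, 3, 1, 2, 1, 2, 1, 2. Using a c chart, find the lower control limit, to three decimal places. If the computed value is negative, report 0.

0.000

c̄ = (6 + 6 + 1 + 4 + 3 + 3 + 3 + 3 + 5 + 3 + 2 + 4 + 2 + 1 + 3 + 1 + 2 + 1 + 2 + 1 + 2) / 21 = 58 / 21 = 2.7619
LCL = c̄ − 3√c̄ = 2.7619 − 3 × 1.6619 = -2.2238 → 0 (cannot be negative)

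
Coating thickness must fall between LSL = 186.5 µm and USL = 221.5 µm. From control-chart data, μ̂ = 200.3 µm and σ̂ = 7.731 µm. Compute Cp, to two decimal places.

0.75

Cp = (USL − LSL) / (6σ̂) = (221.5 − 186.5) / (6 × 7.731) = 35.0000 / 46.3860 = 0.7545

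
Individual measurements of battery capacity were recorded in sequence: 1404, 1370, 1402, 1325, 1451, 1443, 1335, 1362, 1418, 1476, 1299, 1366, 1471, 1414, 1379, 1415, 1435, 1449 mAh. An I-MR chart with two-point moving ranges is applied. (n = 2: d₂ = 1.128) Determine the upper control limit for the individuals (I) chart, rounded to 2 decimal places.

X̄ = (1404 + 1370 + 1402 + 1325 + 1451 + 1443 + 1335 + 1362 + 1418 + 1476 + 1299 + 1366 + 1471 + 1414 + 1379 + 1415 + 1435 + 1449) / 18 = 1400.7778
Moving ranges: 34, 32, 77, 126, 8, 108, 27, 56, 58, 177, 67, 105, 57, 35, 36, 20, 14; M̄R̄ = 1037.0000 / 17 = 61.0000
UCL = X̄ + 3·M̄R̄/d₂ = 1400.7778 + 3 × 61.0000 / 1.128 = 1563.0118

1563.01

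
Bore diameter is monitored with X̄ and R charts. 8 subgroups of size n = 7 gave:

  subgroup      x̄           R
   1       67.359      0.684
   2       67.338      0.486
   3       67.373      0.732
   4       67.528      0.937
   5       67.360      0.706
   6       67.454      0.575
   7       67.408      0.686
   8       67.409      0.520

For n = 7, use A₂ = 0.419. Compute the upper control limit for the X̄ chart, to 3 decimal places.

X̄̄ = (67.359 + 67.338 + 67.373 + 67.528 + 67.360 + 67.454 + 67.408 + 67.409) / 8 = 539.2290 / 8 = 67.4036
R̄ = (0.684 + 0.486 + 0.732 + 0.937 + 0.706 + 0.575 + 0.686 + 0.520) / 8 = 5.3260 / 8 = 0.6658
UCL = X̄̄ + A₂·R̄ = 67.4036 + 0.419 × 0.6658 = 67.6826

67.683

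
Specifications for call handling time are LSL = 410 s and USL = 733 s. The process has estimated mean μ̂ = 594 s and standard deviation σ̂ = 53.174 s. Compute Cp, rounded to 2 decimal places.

Cp = (USL − LSL) / (6σ̂) = (733 − 410) / (6 × 53.174) = 323.0000 / 319.0440 = 1.0124

1.01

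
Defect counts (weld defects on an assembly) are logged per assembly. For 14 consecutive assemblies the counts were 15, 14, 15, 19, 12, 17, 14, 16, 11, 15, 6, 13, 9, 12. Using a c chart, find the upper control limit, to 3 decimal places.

24.422

c̄ = (15 + 14 + 15 + 19 + 12 + 17 + 14 + 16 + 11 + 15 + 6 + 13 + 9 + 12) / 14 = 188 / 14 = 13.4286
UCL = c̄ + 3√c̄ = 13.4286 + 3 × √13.4286 = 13.4286 + 3 × 3.6645 = 24.4221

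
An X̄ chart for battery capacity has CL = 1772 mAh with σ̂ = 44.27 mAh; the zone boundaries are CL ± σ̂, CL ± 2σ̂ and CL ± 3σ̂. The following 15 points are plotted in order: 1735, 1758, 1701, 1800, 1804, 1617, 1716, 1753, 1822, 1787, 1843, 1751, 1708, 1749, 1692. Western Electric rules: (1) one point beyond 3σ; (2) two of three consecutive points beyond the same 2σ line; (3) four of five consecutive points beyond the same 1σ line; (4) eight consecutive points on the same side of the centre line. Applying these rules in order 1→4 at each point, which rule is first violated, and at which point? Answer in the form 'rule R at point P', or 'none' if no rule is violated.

Zone of each point (C = within 1σ̂, B = 1σ̂–2σ̂, A = 2σ̂–3σ̂, * = beyond 3σ̂; sign = side of CL): 1:-C, 2:-C, 3:-B, 4:+C, 5:+C, 6:-*, 7:-B, 8:-C, 9:+B, 10:+C, 11:+B, 12:-C, 13:-B, 14:-C, 15:-B
Rule 1 (one point beyond the 3σ limits) is satisfied at point 6.

rule 1 at point 6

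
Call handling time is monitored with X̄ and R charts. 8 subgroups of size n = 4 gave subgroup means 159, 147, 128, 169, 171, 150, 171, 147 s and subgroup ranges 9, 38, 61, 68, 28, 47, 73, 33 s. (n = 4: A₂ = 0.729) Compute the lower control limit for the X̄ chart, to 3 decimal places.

X̄̄ = (159 + 147 + 128 + 169 + 171 + 150 + 171 + 147) / 8 = 1242.0000 / 8 = 155.2500
R̄ = (9 + 38 + 61 + 68 + 28 + 47 + 73 + 33) / 8 = 357.0000 / 8 = 44.6250
LCL = X̄̄ − A₂·R̄ = 155.2500 − 0.729 × 44.6250 = 122.7184

122.718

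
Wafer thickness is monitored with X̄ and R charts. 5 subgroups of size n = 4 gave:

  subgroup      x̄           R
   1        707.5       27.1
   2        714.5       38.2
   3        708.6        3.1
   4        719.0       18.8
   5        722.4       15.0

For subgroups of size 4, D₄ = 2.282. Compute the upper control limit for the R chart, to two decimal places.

46.64

R̄ = (27.1 + 38.2 + 3.1 + 18.8 + 15.0) / 5 = 102.2000 / 5 = 20.4400
UCL_R = D₄·R̄ = 2.282 × 20.4400 = 46.6441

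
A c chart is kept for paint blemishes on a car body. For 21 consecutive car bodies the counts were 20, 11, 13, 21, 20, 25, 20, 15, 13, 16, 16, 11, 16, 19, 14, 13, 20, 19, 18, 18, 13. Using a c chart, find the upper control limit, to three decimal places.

c̄ = (20 + 11 + 13 + 21 + 20 + 25 + 20 + 15 + 13 + 16 + 16 + 11 + 16 + 19 + 14 + 13 + 20 + 19 + 18 + 18 + 13) / 21 = 351 / 21 = 16.7143
UCL = c̄ + 3√c̄ = 16.7143 + 3 × √16.7143 = 16.7143 + 3 × 4.0883 = 28.9792

28.979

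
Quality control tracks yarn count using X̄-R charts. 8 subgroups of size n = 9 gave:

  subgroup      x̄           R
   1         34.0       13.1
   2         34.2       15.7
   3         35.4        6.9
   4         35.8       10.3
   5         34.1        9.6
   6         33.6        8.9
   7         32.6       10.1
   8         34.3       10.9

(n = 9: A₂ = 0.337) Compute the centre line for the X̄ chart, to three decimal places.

X̄̄ = (34.0 + 34.2 + 35.4 + 35.8 + 34.1 + 33.6 + 32.6 + 34.3) / 8 = 274.0000 / 8 = 34.2500
CL = X̄̄ = 34.2500

34.250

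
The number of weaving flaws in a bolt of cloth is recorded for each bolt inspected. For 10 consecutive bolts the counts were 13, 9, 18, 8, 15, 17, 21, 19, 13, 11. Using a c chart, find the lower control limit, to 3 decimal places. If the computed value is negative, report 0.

3.016

c̄ = (13 + 9 + 18 + 8 + 15 + 17 + 21 + 19 + 13 + 11) / 10 = 144 / 10 = 14.4000
LCL = c̄ − 3√c̄ = 14.4000 − 3 × 3.7947 = 3.0158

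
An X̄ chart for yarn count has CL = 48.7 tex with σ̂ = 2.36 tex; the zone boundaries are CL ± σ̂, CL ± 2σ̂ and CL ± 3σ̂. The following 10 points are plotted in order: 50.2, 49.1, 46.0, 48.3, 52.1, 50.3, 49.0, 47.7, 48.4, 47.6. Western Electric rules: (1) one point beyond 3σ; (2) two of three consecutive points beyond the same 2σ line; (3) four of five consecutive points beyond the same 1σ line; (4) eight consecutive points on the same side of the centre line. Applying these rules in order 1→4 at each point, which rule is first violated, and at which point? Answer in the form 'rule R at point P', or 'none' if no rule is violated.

none

Zone of each point (C = within 1σ̂, B = 1σ̂–2σ̂, A = 2σ̂–3σ̂, * = beyond 3σ̂; sign = side of CL): 1:+C, 2:+C, 3:-B, 4:-C, 5:+B, 6:+C, 7:+C, 8:-C, 9:-C, 10:-C
No rule fires across all 10 points.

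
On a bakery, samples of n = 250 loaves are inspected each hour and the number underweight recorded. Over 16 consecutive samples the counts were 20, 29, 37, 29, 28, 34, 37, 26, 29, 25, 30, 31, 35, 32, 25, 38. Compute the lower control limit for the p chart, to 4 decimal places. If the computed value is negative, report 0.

0.0593

p̄ = Σdᵢ / (k·n) = 485 / (16 × 250) = 0.12125
LCL = p̄ − 3·√(p̄(1−p̄)/n) = 0.12125 − 3 × 0.02064 = 0.05932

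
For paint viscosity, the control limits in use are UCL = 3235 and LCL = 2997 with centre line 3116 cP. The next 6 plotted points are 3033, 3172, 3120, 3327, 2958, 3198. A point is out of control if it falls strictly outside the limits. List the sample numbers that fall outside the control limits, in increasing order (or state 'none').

4, 5

Compare each point to [2997, 3235]: sample 4 = 3327 > UCL; sample 5 = 2958 < LCL.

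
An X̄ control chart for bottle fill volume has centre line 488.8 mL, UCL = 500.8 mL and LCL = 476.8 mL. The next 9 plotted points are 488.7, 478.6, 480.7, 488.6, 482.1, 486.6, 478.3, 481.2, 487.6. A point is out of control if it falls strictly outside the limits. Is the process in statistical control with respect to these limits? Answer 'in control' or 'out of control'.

All 9 points lie within [476.8, 500.8].

in control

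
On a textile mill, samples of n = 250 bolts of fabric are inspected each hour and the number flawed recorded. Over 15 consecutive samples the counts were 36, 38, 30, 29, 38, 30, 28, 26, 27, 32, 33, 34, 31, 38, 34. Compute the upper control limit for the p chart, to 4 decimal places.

p̄ = Σdᵢ / (k·n) = 484 / (15 × 250) = 0.12907
UCL = p̄ + 3·√(p̄(1−p̄)/n) = 0.12907 + 3 × √(0.12907×0.87093/250) = 0.12907 + 3 × 0.02120 = 0.19268

0.1927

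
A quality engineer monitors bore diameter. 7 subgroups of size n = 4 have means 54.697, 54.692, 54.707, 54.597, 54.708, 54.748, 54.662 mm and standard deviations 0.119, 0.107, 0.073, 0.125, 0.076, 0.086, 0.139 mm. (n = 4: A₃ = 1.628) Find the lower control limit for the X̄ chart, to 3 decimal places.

X̄̄ = (54.697 + 54.692 + 54.707 + 54.597 + 54.708 + 54.748 + 54.662) / 7 = 54.6873
s̄ = (0.119 + 0.107 + 0.073 + 0.125 + 0.076 + 0.086 + 0.139) / 7 = 0.1036
LCL = X̄̄ − A₃·s̄ = 54.6873 − 1.628 × 0.1036 = 54.5187

54.519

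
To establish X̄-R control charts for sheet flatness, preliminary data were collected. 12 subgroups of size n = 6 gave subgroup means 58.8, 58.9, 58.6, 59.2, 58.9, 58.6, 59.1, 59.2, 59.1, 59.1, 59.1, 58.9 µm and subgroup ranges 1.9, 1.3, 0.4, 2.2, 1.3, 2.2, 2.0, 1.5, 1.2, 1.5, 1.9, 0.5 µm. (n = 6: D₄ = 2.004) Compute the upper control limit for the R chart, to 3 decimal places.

2.989

R̄ = (1.9 + 1.3 + 0.4 + 2.2 + 1.3 + 2.2 + 2.0 + 1.5 + 1.2 + 1.5 + 1.9 + 0.5) / 12 = 17.9000 / 12 = 1.4917
UCL_R = D₄·R̄ = 2.004 × 1.4917 = 2.9893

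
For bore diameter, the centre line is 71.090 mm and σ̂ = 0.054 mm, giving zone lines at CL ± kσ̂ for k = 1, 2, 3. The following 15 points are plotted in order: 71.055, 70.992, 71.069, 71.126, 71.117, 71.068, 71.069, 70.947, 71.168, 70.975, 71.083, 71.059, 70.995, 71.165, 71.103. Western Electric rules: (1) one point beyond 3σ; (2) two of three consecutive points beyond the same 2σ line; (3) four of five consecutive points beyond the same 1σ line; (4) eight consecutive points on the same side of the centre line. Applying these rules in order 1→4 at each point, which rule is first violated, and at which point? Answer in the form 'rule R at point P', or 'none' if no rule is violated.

Zone of each point (C = within 1σ̂, B = 1σ̂–2σ̂, A = 2σ̂–3σ̂, * = beyond 3σ̂; sign = side of CL): 1:-C, 2:-B, 3:-C, 4:+C, 5:+C, 6:-C, 7:-C, 8:-A, 9:+B, 10:-A, 11:-C, 12:-C, 13:-B, 14:+B, 15:+C
Rule 2 (two of three consecutive points beyond the same 2σ limit) is satisfied at point 10.

rule 2 at point 10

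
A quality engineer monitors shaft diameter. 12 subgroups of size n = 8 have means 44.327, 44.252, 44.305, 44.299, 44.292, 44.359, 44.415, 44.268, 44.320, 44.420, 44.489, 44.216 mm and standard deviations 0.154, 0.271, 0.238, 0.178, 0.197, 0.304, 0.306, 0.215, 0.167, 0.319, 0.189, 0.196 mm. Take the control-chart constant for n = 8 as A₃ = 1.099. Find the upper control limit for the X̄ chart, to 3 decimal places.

44.581

X̄̄ = (44.327 + 44.252 + 44.305 + 44.299 + 44.292 + 44.359 + 44.415 + 44.268 + 44.320 + 44.420 + 44.489 + 44.216) / 12 = 44.3302
s̄ = (0.154 + 0.271 + 0.238 + 0.178 + 0.197 + 0.304 + 0.306 + 0.215 + 0.167 + 0.319 + 0.189 + 0.196) / 12 = 0.2278
UCL = X̄̄ + A₃·s̄ = 44.3302 + 1.099 × 0.2278 = 44.5806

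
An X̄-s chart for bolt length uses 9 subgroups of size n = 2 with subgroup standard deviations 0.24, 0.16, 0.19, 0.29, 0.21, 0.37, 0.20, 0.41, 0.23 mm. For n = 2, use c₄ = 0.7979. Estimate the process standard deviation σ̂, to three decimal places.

0.320

s̄ = (0.24 + 0.16 + 0.19 + 0.29 + 0.21 + 0.37 + 0.20 + 0.41 + 0.23) / 9 = 0.2556
σ̂ = s̄ / c₄ = 0.2556 / 0.7979 = 0.3203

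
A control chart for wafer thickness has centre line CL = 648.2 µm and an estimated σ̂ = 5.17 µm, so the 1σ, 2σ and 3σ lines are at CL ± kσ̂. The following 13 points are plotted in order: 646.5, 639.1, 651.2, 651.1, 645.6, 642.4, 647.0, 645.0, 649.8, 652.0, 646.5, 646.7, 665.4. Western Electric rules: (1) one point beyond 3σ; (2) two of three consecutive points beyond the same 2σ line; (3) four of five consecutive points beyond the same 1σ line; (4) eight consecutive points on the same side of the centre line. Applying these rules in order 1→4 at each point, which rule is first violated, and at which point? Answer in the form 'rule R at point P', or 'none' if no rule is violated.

rule 1 at point 13

Zone of each point (C = within 1σ̂, B = 1σ̂–2σ̂, A = 2σ̂–3σ̂, * = beyond 3σ̂; sign = side of CL): 1:-C, 2:-B, 3:+C, 4:+C, 5:-C, 6:-B, 7:-C, 8:-C, 9:+C, 10:+C, 11:-C, 12:-C, 13:+*
Rule 1 (one point beyond the 3σ limits) is satisfied at point 13.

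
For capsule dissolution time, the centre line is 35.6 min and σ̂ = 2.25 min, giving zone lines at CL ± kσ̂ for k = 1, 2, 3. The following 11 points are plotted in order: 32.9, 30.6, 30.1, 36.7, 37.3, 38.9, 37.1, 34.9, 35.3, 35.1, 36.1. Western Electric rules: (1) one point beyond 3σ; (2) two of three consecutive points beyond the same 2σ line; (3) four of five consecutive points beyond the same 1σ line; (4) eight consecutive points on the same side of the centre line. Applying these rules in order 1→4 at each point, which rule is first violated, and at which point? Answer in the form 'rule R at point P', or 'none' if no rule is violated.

rule 2 at point 3

Zone of each point (C = within 1σ̂, B = 1σ̂–2σ̂, A = 2σ̂–3σ̂, * = beyond 3σ̂; sign = side of CL): 1:-B, 2:-A, 3:-A, 4:+C, 5:+C, 6:+B, 7:+C, 8:-C, 9:-C, 10:-C, 11:+C
Rule 2 (two of three consecutive points beyond the same 2σ limit) is satisfied at point 3.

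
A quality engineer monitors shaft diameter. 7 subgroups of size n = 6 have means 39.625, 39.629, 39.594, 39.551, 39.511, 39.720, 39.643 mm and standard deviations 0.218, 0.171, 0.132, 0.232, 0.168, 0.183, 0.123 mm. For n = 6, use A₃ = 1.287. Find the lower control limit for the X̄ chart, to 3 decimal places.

X̄̄ = (39.625 + 39.629 + 39.594 + 39.551 + 39.511 + 39.720 + 39.643) / 7 = 39.6104
s̄ = (0.218 + 0.171 + 0.132 + 0.232 + 0.168 + 0.183 + 0.123) / 7 = 0.1753
LCL = X̄̄ − A₃·s̄ = 39.6104 − 1.287 × 0.1753 = 39.3848

39.385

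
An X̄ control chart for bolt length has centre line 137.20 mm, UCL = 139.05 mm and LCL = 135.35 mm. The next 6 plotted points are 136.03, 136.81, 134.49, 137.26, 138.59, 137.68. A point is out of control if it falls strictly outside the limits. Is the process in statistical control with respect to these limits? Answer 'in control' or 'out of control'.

out of control

Compare each point to [135.35, 139.05]: sample 3 = 134.49 < LCL.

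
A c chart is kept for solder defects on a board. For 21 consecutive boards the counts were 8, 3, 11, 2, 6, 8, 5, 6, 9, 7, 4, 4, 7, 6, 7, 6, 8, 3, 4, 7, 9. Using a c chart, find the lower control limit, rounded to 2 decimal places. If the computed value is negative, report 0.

0.00

c̄ = (8 + 3 + 11 + 2 + 6 + 8 + 5 + 6 + 9 + 7 + 4 + 4 + 7 + 6 + 7 + 6 + 8 + 3 + 4 + 7 + 9) / 21 = 130 / 21 = 6.1905
LCL = c̄ − 3√c̄ = 6.1905 − 3 × 2.4881 = -1.2737 → 0 (cannot be negative)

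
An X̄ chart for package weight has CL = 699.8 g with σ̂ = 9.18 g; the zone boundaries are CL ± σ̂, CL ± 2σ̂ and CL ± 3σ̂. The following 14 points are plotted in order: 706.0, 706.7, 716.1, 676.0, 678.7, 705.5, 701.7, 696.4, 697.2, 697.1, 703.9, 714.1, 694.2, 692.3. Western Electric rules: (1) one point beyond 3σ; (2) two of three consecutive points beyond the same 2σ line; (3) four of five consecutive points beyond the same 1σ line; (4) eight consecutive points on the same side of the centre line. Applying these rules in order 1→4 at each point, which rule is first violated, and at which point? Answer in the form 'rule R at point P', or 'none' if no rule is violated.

Zone of each point (C = within 1σ̂, B = 1σ̂–2σ̂, A = 2σ̂–3σ̂, * = beyond 3σ̂; sign = side of CL): 1:+C, 2:+C, 3:+B, 4:-A, 5:-A, 6:+C, 7:+C, 8:-C, 9:-C, 10:-C, 11:+C, 12:+B, 13:-C, 14:-C
Rule 2 (two of three consecutive points beyond the same 2σ limit) is satisfied at point 5.

rule 2 at point 5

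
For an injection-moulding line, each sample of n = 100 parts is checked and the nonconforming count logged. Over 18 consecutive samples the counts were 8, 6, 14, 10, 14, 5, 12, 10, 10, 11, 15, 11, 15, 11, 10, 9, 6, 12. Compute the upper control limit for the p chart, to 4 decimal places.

p̄ = Σdᵢ / (k·n) = 189 / (18 × 100) = 0.10500
UCL = p̄ + 3·√(p̄(1−p̄)/n) = 0.10500 + 3 × √(0.10500×0.89500/100) = 0.10500 + 3 × 0.03066 = 0.19697

0.1970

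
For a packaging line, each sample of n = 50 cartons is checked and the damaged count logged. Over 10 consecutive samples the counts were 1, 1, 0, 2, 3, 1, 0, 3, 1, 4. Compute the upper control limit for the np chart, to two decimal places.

p̄ = Σdᵢ / (k·n) = 16 / (10 × 50) = 0.03200
UCL = np̄ + 3·√(np̄(1−p̄)) = 1.6000 + 3 × √(1.6000×0.96800) = 1.6000 + 3 × 1.2445 = 5.3335

5.33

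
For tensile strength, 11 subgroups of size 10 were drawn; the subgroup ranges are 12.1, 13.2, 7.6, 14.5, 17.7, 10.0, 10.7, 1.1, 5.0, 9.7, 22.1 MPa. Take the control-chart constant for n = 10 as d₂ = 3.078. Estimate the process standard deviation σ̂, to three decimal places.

3.653

R̄ = (12.1 + 13.2 + 7.6 + 14.5 + 17.7 + 10.0 + 10.7 + 1.1 + 5.0 + 9.7 + 22.1) / 11 = 11.2455
σ̂ = R̄ / d₂ = 11.2455 / 3.078 = 3.6535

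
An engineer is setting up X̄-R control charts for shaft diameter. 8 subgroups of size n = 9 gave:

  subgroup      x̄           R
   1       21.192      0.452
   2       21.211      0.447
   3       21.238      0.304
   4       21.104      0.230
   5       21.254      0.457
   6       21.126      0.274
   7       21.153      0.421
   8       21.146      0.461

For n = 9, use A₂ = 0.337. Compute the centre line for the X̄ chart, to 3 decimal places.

21.178

X̄̄ = (21.192 + 21.211 + 21.238 + 21.104 + 21.254 + 21.126 + 21.153 + 21.146) / 8 = 169.4240 / 8 = 21.1780
CL = X̄̄ = 21.1780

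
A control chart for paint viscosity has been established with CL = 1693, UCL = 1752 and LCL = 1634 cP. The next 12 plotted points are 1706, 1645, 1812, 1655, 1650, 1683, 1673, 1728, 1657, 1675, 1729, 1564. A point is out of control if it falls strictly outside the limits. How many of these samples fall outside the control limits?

2

Compare each point to [1634, 1752]: sample 3 = 1812 > UCL; sample 12 = 1564 < LCL.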